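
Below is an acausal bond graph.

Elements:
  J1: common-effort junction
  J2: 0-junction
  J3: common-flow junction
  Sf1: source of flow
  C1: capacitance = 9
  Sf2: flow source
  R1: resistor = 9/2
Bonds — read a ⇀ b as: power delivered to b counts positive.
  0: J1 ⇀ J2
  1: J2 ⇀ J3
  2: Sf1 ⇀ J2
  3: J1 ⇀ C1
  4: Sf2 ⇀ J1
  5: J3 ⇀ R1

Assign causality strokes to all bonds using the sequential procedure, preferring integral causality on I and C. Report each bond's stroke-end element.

#0 →J2
#1 →J3
#2 →Sf1
#3 →J1
#4 →Sf2
#5 →R1

β2 stroke→Sf1  (Sf1 (Sf) sets flow on bond)
β4 stroke→Sf2  (Sf2: flow source, stroke at near end)
β3 stroke→J1  (C1: C, integral causality)
β0 stroke→J2  (common-e at J1 fixed by 3)
β1 stroke→J3  (J2 effort already set via bond 0)
β5 stroke→R1  (closing 1-jn rule on J3)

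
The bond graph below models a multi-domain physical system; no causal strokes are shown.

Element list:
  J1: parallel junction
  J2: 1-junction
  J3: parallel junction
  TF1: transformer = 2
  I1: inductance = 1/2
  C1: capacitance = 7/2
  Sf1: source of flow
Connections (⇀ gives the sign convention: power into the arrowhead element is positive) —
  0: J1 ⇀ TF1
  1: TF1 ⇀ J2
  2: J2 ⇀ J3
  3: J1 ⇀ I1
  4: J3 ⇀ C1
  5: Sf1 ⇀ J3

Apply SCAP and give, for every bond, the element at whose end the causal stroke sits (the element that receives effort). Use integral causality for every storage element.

b5 →Sf1  (Sf1: flow source, stroke at near end)
b3 →I1  (prefer integral on I1)
b0 →J1  (J1 needs exactly one e-in)
b1 →TF1  (TF1: transformer flips bond 0)
b2 →J2  (J2 flow already set via bond 1)
b4 →J3  (only one effort-in slot at J3)

β0 stroke→J1
β1 stroke→TF1
β2 stroke→J2
β3 stroke→I1
β4 stroke→J3
β5 stroke→Sf1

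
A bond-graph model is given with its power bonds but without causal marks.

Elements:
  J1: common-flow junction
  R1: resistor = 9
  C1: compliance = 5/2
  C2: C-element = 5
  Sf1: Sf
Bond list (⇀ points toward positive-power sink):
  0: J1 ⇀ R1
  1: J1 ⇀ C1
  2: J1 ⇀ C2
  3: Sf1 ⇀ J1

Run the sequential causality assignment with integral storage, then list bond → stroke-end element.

β0 →J1
β1 →J1
β2 →J1
β3 →Sf1

bond 3 stroke at Sf1  (source Sf1 imposes f)
bond 0 stroke at J1  (1-jn J1 has f-setter on 3)
bond 1 stroke at J1  (J1 flow already set via bond 3)
bond 2 stroke at J1  (common-f at J1 fixed by 3)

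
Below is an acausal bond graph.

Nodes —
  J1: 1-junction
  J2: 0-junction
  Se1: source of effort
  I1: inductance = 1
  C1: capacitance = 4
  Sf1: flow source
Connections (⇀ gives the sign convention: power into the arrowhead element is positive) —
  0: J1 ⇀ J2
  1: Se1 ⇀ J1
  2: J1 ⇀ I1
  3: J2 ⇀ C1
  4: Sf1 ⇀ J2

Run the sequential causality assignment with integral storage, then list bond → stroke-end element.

β1 stroke at J1  (source Se1 imposes e)
β4 stroke at Sf1  (Sf1: flow source, stroke at near end)
β2 stroke at I1  (prefer integral on I1)
β0 stroke at J1  (J1 flow already set via bond 2)
β3 stroke at J2  (only one effort-in slot at J2)

bond 0 →J1
bond 1 →J1
bond 2 →I1
bond 3 →J2
bond 4 →Sf1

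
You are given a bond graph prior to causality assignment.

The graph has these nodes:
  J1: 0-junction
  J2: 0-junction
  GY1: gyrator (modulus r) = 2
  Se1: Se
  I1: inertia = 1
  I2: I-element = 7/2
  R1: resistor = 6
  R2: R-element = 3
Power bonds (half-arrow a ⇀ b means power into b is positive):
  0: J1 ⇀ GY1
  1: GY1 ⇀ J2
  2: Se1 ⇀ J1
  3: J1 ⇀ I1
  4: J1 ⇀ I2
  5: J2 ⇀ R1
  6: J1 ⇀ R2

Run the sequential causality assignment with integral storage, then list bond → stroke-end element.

bond 2 stroke→J1  (Se1 (Se) sets effort on bond)
bond 0 stroke→GY1  (J1 effort already set via bond 2)
bond 3 stroke→I1  (common-e at J1 fixed by 2)
bond 4 stroke→I2  (common-e at J1 fixed by 2)
bond 6 stroke→R2  (common-e at J1 fixed by 2)
bond 1 stroke→GY1  (GY1 both-in/both-out from 0)
bond 5 stroke→J2  (J2: last free bond brings effort in)

#0 stroke→GY1
#1 stroke→GY1
#2 stroke→J1
#3 stroke→I1
#4 stroke→I2
#5 stroke→J2
#6 stroke→R2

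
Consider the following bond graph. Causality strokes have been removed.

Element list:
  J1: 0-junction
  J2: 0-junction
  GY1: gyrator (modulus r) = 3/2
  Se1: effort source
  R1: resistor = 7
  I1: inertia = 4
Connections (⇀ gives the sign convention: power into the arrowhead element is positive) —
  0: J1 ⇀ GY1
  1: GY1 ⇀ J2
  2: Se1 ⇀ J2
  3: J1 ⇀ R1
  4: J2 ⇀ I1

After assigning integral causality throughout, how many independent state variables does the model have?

β2 →J2  (Se1 (Se) sets effort on bond)
β1 →GY1  (common-e at J2 fixed by 2)
β4 →I1  (J2 effort already set via bond 2)
β0 →GY1  (through GY1, causality inverts; strokes same side of GY1)
β3 →J1  (closing 0-jn rule on J1)

1  (I1 all integral)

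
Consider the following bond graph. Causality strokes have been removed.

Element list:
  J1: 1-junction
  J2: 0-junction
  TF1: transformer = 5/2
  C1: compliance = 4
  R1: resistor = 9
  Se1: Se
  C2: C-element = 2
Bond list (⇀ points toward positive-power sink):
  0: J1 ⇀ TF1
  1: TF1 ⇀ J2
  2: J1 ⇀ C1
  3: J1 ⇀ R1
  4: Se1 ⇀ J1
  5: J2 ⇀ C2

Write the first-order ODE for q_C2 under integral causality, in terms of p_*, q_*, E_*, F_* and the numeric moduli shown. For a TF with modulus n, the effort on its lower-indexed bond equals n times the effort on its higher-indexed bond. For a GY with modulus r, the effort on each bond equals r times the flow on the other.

dq_C2/dt = 5*E_Se1/18 - 5*q_C1/72 - 25*q_C2/72

#4 stroke at J1  (Se1 fixes effort; stroke away)
#2 stroke at J1  (C1 integral (e out))
#5 stroke at J2  (C2 outputs effort q/C2)
#1 stroke at TF1  (common-e at J2 fixed by 5)
#0 stroke at J1  (TF TF1: opposite of bond 1)
#3 stroke at R1  (J1: last free bond brings flow in)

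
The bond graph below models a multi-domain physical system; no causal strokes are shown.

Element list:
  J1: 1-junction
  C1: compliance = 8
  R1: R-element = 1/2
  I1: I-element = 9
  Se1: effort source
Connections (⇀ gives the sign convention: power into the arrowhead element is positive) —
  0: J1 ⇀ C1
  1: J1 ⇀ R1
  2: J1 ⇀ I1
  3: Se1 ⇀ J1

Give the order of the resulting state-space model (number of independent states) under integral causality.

β3 stroke→J1  (Se1 (Se) sets effort on bond)
β0 stroke→J1  (C1: C, integral causality)
β2 stroke→I1  (prefer integral on I1)
β1 stroke→J1  (J1 flow already set via bond 2)

2  (C1, I1 all integral)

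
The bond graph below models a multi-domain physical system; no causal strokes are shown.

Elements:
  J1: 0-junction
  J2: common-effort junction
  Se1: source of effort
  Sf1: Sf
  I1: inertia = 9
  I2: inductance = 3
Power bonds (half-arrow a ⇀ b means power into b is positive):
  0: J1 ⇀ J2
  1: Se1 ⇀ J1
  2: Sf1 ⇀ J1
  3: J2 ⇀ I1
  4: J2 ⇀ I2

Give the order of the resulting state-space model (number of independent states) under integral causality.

2  (I1, I2 all integral)

#1 stroke→J1  (source Se1 imposes e)
#2 stroke→Sf1  (Sf1 fixes flow; stroke at Sf1)
#0 stroke→J2  (0-jn J1 has e-setter on 1)
#3 stroke→I1  (J2: bond 0 brought effort, rest push out)
#4 stroke→I2  (0-jn J2 has e-setter on 0)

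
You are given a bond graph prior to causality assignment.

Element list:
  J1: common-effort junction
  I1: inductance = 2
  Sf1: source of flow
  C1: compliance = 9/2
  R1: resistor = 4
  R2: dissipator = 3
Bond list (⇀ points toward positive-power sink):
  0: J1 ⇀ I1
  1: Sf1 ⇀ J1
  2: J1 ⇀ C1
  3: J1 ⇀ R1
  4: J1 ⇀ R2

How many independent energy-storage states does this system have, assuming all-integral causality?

2  (C1, I1 all integral)

β1 stroke→Sf1  (Sf1 fixes flow; stroke at Sf1)
β0 stroke→I1  (I1: I, integral causality)
β2 stroke→J1  (C1: C, integral causality)
β3 stroke→R1  (J1 effort already set via bond 2)
β4 stroke→R2  (0-jn J1 has e-setter on 2)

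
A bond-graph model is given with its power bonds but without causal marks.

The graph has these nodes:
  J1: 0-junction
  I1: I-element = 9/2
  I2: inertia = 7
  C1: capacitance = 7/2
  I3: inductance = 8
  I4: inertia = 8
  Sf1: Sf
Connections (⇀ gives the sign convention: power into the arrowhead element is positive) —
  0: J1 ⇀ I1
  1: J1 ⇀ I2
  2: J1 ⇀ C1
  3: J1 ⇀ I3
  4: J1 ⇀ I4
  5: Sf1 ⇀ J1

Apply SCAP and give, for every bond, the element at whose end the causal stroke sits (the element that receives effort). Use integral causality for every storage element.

β0 →I1
β1 →I2
β2 →J1
β3 →I3
β4 →I4
β5 →Sf1

β5 stroke→Sf1  (Sf1: flow source, stroke at near end)
β0 stroke→I1  (prefer integral on I1)
β1 stroke→I2  (I2 outputs flow p/I2)
β2 stroke→J1  (C1: C, integral causality)
β3 stroke→I3  (common-e at J1 fixed by 2)
β4 stroke→I4  (J1: bond 2 brought effort, rest push out)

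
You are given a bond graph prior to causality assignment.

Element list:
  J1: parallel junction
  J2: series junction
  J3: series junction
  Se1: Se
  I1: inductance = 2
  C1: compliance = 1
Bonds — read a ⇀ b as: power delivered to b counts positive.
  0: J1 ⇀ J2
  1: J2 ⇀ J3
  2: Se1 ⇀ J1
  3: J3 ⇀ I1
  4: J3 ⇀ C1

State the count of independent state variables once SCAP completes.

2  (C1, I1 all integral)

bond 2 stroke at J1  (Se1 fixes effort; stroke away)
bond 0 stroke at J2  (0-jn J1 has e-setter on 2)
bond 1 stroke at J3  (J2 needs exactly one f-in)
bond 3 stroke at I1  (I1 integral (f out))
bond 4 stroke at J3  (common-f at J3 fixed by 3)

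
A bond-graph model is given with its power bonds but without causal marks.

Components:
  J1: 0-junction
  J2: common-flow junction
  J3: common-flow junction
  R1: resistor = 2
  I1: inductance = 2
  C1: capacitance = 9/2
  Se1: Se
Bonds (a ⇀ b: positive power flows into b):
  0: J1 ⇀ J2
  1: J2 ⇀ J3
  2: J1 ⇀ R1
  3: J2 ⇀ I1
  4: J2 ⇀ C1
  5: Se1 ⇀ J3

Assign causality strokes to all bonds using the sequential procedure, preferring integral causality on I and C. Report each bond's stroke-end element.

β5 stroke→J3  (Se1: effort source, stroke at far end)
β1 stroke→J2  (J3: last free bond brings flow in)
β3 stroke→I1  (I1 outputs flow p/I1)
β0 stroke→J2  (1-jn J2 has f-setter on 3)
β4 stroke→J2  (common-f at J2 fixed by 3)
β2 stroke→J1  (J1: last free bond brings effort in)

#0 stroke→J2
#1 stroke→J2
#2 stroke→J1
#3 stroke→I1
#4 stroke→J2
#5 stroke→J3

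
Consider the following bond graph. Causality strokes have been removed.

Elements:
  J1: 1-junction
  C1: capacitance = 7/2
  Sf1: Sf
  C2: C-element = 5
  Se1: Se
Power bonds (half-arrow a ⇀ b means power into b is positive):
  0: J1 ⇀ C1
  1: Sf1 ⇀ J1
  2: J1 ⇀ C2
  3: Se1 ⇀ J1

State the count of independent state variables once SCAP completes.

b1 →Sf1  (source Sf1 imposes f)
b3 →J1  (Se1: effort source, stroke at far end)
b0 →J1  (common-f at J1 fixed by 1)
b2 →J1  (common-f at J1 fixed by 1)

2  (C1, C2 all integral)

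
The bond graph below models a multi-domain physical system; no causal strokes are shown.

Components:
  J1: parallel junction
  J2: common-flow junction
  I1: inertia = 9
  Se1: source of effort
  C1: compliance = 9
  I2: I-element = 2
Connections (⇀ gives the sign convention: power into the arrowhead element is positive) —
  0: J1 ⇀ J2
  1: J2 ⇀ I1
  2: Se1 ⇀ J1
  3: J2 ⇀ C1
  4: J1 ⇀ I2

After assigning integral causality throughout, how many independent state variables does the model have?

3  (C1, I1, I2 all integral)

bond 2 stroke→J1  (source Se1 imposes e)
bond 0 stroke→J2  (J1: bond 2 brought effort, rest push out)
bond 4 stroke→I2  (common-e at J1 fixed by 2)
bond 1 stroke→I1  (prefer integral on I1)
bond 3 stroke→J2  (J2: bond 1 brought flow, rest push out)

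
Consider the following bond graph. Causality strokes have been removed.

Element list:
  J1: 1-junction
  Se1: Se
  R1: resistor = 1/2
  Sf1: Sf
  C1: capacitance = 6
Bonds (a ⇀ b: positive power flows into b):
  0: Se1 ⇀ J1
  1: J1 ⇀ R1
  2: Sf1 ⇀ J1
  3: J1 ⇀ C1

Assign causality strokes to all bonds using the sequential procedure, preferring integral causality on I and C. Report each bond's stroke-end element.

b0 |J1  (Se1 fixes effort; stroke away)
b2 |Sf1  (Sf1: flow source, stroke at near end)
b1 |J1  (common-f at J1 fixed by 2)
b3 |J1  (common-f at J1 fixed by 2)

bond 0 |J1
bond 1 |J1
bond 2 |Sf1
bond 3 |J1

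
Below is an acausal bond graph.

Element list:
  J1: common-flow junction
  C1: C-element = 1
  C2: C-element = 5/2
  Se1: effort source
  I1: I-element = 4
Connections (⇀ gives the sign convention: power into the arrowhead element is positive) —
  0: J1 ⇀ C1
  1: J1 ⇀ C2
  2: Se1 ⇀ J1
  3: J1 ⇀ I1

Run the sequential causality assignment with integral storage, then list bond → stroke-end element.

#0 stroke at J1
#1 stroke at J1
#2 stroke at J1
#3 stroke at I1

β2 |J1  (Se1 fixes effort; stroke away)
β0 |J1  (C1: C, integral causality)
β1 |J1  (C2 integral (e out))
β3 |I1  (J1 needs exactly one f-in)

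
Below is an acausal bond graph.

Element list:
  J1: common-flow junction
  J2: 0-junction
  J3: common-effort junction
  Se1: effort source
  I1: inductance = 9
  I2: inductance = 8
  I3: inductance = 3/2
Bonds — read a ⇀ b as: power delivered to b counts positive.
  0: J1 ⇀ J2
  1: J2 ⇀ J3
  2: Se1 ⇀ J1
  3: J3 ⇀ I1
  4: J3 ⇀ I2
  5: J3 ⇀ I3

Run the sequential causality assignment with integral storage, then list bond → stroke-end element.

β0 stroke→J2
β1 stroke→J3
β2 stroke→J1
β3 stroke→I1
β4 stroke→I2
β5 stroke→I3

b2 stroke→J1  (Se1: effort source, stroke at far end)
b0 stroke→J2  (J1: last free bond brings flow in)
b1 stroke→J3  (J2 effort already set via bond 0)
b3 stroke→I1  (common-e at J3 fixed by 1)
b4 stroke→I2  (0-jn J3 has e-setter on 1)
b5 stroke→I3  (common-e at J3 fixed by 1)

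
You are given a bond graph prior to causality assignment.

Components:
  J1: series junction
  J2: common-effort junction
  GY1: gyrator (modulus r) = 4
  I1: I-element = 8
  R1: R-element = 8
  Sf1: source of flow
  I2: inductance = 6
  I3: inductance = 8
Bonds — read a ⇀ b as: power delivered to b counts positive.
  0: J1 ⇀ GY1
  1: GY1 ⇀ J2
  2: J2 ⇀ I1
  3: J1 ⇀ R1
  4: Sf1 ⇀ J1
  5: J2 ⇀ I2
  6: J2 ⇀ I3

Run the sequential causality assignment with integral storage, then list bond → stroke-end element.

#0 |J1
#1 |J2
#2 |I1
#3 |J1
#4 |Sf1
#5 |I2
#6 |I3

#4 stroke→Sf1  (source Sf1 imposes f)
#0 stroke→J1  (1-jn J1 has f-setter on 4)
#3 stroke→J1  (J1: bond 4 brought flow, rest push out)
#1 stroke→J2  (through GY1, causality inverts; strokes same side of GY1)
#2 stroke→I1  (common-e at J2 fixed by 1)
#5 stroke→I2  (J2 effort already set via bond 1)
#6 stroke→I3  (common-e at J2 fixed by 1)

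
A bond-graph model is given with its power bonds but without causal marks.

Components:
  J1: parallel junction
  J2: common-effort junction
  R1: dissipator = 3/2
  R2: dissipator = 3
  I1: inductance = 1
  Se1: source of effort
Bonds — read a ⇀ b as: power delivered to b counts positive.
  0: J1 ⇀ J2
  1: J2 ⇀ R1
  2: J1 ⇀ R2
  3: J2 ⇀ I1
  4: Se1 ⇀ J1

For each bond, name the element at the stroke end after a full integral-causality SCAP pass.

bond 4 stroke at J1  (source Se1 imposes e)
bond 0 stroke at J2  (J1 effort already set via bond 4)
bond 2 stroke at R2  (J1 effort already set via bond 4)
bond 1 stroke at R1  (common-e at J2 fixed by 0)
bond 3 stroke at I1  (J2: bond 0 brought effort, rest push out)

β0 stroke→J2
β1 stroke→R1
β2 stroke→R2
β3 stroke→I1
β4 stroke→J1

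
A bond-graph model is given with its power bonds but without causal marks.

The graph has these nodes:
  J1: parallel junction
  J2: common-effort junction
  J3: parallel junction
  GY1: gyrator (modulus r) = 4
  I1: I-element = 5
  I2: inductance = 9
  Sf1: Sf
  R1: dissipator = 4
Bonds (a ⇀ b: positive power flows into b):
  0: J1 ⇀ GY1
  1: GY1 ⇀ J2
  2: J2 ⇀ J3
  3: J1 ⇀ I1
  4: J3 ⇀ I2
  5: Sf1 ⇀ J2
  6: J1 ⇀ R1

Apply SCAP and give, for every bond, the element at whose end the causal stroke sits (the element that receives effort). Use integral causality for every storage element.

#0 →J1
#1 →J2
#2 →J3
#3 →I1
#4 →I2
#5 →Sf1
#6 →R1

b5 stroke→Sf1  (source Sf1 imposes f)
b3 stroke→I1  (I1 outputs flow p/I1)
b4 stroke→I2  (prefer integral on I2)
b2 stroke→J3  (J3 needs exactly one e-in)
b1 stroke→J2  (J2 needs exactly one e-in)
b0 stroke→J1  (GY1: gyrator matches bond 1)
b6 stroke→R1  (0-jn J1 has e-setter on 0)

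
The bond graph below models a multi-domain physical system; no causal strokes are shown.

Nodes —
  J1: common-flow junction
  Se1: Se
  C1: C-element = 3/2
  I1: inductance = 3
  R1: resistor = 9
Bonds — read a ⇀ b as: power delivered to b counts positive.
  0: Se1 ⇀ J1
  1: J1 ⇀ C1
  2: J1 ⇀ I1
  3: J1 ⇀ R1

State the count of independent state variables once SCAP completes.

b0 |J1  (Se1 (Se) sets effort on bond)
b1 |J1  (C1: C, integral causality)
b2 |I1  (I1: I, integral causality)
b3 |J1  (common-f at J1 fixed by 2)

2  (C1, I1 all integral)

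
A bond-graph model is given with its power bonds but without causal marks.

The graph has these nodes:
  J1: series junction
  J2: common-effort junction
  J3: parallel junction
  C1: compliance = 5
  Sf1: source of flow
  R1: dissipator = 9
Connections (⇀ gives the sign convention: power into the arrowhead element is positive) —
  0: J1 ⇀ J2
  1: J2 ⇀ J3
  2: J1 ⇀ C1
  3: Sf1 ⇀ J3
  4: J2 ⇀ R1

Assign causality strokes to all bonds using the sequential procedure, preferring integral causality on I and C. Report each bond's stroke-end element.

b3 stroke→Sf1  (Sf1 fixes flow; stroke at Sf1)
b1 stroke→J3  (closing 0-jn rule on J3)
b2 stroke→J1  (prefer integral on C1)
b0 stroke→J2  (only one flow-in slot at J1)
b4 stroke→R1  (J2 effort already set via bond 0)

#0 stroke at J2
#1 stroke at J3
#2 stroke at J1
#3 stroke at Sf1
#4 stroke at R1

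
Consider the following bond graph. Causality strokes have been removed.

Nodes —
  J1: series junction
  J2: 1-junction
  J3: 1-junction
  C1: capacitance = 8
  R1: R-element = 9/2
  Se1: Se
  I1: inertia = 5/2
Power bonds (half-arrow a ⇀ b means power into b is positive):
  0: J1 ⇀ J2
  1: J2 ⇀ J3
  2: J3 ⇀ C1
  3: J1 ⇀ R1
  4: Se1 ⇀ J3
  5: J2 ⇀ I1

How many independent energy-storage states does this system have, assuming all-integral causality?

#4 stroke→J3  (source Se1 imposes e)
#2 stroke→J3  (C1 integral (e out))
#1 stroke→J2  (only one flow-in slot at J3)
#5 stroke→I1  (I1 integral (f out))
#0 stroke→J2  (J2 flow already set via bond 5)
#3 stroke→J1  (J1 flow already set via bond 0)

2  (C1, I1 all integral)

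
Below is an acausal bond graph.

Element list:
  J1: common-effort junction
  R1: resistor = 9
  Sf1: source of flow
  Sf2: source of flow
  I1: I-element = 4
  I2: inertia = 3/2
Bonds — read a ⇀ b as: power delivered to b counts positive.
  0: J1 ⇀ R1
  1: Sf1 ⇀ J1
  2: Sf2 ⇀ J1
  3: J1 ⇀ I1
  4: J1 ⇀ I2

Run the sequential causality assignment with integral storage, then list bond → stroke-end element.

b1 →Sf1  (Sf1 (Sf) sets flow on bond)
b2 →Sf2  (Sf2: flow source, stroke at near end)
b3 →I1  (prefer integral on I1)
b4 →I2  (I2: I, integral causality)
b0 →J1  (closing 0-jn rule on J1)

β0 →J1
β1 →Sf1
β2 →Sf2
β3 →I1
β4 →I2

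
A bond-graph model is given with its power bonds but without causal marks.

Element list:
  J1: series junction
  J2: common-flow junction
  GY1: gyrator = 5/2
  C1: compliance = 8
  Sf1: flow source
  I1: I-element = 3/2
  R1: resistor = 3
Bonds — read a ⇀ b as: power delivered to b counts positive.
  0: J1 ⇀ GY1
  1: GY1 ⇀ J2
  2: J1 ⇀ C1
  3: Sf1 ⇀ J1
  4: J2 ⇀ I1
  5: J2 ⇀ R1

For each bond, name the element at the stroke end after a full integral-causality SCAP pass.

#0 →J1
#1 →J2
#2 →J1
#3 →Sf1
#4 →I1
#5 →J2

b3 stroke→Sf1  (source Sf1 imposes f)
b0 stroke→J1  (common-f at J1 fixed by 3)
b2 stroke→J1  (J1 flow already set via bond 3)
b1 stroke→J2  (GY1 both-in/both-out from 0)
b4 stroke→I1  (I1: I, integral causality)
b5 stroke→J2  (J2: bond 4 brought flow, rest push out)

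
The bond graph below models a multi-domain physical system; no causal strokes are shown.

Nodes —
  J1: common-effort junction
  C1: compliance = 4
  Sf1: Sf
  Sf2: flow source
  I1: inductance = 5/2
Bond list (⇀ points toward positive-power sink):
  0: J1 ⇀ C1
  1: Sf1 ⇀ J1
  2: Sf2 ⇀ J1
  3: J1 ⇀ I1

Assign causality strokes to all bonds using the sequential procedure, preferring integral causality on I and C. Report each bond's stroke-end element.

#1 →Sf1  (Sf1: flow source, stroke at near end)
#2 →Sf2  (source Sf2 imposes f)
#0 →J1  (C1: C, integral causality)
#3 →I1  (0-jn J1 has e-setter on 0)

β0 stroke→J1
β1 stroke→Sf1
β2 stroke→Sf2
β3 stroke→I1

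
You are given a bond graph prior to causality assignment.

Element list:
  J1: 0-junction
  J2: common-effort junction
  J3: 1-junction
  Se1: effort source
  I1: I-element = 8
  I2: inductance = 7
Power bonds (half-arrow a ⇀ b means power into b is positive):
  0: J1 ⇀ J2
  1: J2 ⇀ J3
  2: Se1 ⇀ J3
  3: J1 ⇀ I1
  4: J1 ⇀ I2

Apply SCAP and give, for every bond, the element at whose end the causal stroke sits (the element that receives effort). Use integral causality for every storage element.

#0 stroke at J1
#1 stroke at J2
#2 stroke at J3
#3 stroke at I1
#4 stroke at I2

bond 2 stroke→J3  (Se1 fixes effort; stroke away)
bond 1 stroke→J2  (J3: last free bond brings flow in)
bond 0 stroke→J1  (common-e at J2 fixed by 1)
bond 3 stroke→I1  (J1 effort already set via bond 0)
bond 4 stroke→I2  (common-e at J1 fixed by 0)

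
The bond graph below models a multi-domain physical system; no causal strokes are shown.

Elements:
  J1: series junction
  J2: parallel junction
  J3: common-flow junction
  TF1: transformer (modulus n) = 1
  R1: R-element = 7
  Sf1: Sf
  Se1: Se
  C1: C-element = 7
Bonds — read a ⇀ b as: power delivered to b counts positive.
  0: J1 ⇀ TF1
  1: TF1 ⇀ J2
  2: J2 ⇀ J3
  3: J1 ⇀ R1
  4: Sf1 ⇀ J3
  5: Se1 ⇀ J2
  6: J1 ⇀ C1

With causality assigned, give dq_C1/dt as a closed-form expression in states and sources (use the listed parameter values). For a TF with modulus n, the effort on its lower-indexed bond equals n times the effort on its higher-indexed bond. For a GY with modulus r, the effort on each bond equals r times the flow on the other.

bond 4 stroke at Sf1  (Sf1 (Sf) sets flow on bond)
bond 5 stroke at J2  (Se1 (Se) sets effort on bond)
bond 1 stroke at TF1  (0-jn J2 has e-setter on 5)
bond 2 stroke at J3  (common-e at J2 fixed by 5)
bond 0 stroke at J1  (TF1: transformer flips bond 1)
bond 6 stroke at J1  (C1 integral (e out))
bond 3 stroke at R1  (closing 1-jn rule on J1)

dq_C1/dt = -E_Se1/7 - q_C1/49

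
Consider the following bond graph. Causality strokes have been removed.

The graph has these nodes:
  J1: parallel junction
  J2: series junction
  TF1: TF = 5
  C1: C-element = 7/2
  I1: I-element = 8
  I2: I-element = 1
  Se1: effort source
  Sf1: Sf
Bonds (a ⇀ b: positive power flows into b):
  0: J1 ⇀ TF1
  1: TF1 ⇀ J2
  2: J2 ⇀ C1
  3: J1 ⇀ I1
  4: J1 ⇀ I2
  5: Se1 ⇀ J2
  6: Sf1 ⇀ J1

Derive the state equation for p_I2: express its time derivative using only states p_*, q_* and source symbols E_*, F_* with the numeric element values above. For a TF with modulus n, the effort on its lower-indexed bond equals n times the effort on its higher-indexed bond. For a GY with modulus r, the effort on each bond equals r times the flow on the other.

b5 |J2  (Se1 (Se) sets effort on bond)
b6 |Sf1  (Sf1 (Sf) sets flow on bond)
b2 |J2  (C1: C, integral causality)
b1 |TF1  (J2 needs exactly one f-in)
b0 |J1  (through TF1, causality passes straight; one stroke at TF1)
b3 |I1  (common-e at J1 fixed by 0)
b4 |I2  (J1: bond 0 brought effort, rest push out)

dp_I2/dt = -5*E_Se1 + 10*q_C1/7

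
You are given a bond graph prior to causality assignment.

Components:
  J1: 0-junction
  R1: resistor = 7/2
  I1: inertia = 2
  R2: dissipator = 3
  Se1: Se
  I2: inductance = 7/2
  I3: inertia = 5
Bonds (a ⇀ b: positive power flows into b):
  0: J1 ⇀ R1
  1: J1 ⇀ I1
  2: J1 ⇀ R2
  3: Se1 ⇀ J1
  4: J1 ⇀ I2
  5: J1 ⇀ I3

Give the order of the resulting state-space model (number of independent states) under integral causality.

3  (I1, I2, I3 all integral)

β3 |J1  (Se1 (Se) sets effort on bond)
β0 |R1  (J1 effort already set via bond 3)
β1 |I1  (J1 effort already set via bond 3)
β2 |R2  (common-e at J1 fixed by 3)
β4 |I2  (common-e at J1 fixed by 3)
β5 |I3  (J1 effort already set via bond 3)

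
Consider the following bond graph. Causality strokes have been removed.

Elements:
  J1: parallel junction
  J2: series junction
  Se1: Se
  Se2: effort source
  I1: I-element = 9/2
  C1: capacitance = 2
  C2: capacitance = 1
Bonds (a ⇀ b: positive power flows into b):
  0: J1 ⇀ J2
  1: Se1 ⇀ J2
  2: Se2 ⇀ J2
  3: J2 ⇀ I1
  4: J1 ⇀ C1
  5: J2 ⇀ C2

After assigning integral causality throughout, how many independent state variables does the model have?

3  (C1, C2, I1 all integral)

bond 1 stroke→J2  (Se1 (Se) sets effort on bond)
bond 2 stroke→J2  (Se2 (Se) sets effort on bond)
bond 3 stroke→I1  (I1: I, integral causality)
bond 0 stroke→J2  (J2: bond 3 brought flow, rest push out)
bond 5 stroke→J2  (J2 flow already set via bond 3)
bond 4 stroke→J1  (J1: last free bond brings effort in)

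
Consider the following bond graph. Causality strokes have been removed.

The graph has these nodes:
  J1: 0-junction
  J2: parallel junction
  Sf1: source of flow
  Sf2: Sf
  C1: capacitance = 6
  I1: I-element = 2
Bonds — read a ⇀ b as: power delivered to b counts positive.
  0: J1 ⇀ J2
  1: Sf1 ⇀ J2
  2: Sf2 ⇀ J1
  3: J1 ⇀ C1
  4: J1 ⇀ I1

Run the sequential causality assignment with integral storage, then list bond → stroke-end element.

#1 stroke→Sf1  (source Sf1 imposes f)
#2 stroke→Sf2  (Sf2 fixes flow; stroke at Sf2)
#0 stroke→J2  (closing 0-jn rule on J2)
#3 stroke→J1  (C1 outputs effort q/C1)
#4 stroke→I1  (common-e at J1 fixed by 3)

#0 |J2
#1 |Sf1
#2 |Sf2
#3 |J1
#4 |I1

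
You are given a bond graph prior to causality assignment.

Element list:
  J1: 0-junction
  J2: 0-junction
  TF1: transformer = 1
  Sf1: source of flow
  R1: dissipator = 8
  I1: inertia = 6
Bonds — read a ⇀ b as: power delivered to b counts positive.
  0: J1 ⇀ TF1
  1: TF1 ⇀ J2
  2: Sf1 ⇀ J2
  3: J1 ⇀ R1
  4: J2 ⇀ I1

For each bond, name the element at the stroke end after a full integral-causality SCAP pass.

bond 2 |Sf1  (Sf1 fixes flow; stroke at Sf1)
bond 4 |I1  (prefer integral on I1)
bond 1 |J2  (J2: last free bond brings effort in)
bond 0 |TF1  (through TF1, causality passes straight; one stroke at TF1)
bond 3 |J1  (closing 0-jn rule on J1)

bond 0 stroke at TF1
bond 1 stroke at J2
bond 2 stroke at Sf1
bond 3 stroke at J1
bond 4 stroke at I1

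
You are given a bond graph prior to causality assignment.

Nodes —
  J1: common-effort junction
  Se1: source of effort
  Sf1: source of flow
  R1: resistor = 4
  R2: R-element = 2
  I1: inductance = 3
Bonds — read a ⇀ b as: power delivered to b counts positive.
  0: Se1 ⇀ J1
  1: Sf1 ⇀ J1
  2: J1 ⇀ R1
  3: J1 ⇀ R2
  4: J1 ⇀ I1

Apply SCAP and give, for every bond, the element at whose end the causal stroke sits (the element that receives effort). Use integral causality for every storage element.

bond 0 stroke→J1
bond 1 stroke→Sf1
bond 2 stroke→R1
bond 3 stroke→R2
bond 4 stroke→I1

bond 0 →J1  (Se1: effort source, stroke at far end)
bond 1 →Sf1  (Sf1 (Sf) sets flow on bond)
bond 2 →R1  (J1 effort already set via bond 0)
bond 3 →R2  (J1 effort already set via bond 0)
bond 4 →I1  (0-jn J1 has e-setter on 0)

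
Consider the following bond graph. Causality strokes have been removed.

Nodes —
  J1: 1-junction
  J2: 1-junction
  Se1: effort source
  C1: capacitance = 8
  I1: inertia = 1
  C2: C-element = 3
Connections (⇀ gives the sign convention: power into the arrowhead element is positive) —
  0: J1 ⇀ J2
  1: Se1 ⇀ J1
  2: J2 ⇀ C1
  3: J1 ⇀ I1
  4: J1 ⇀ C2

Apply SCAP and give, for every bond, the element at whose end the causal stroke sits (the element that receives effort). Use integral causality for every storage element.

#0 stroke→J1
#1 stroke→J1
#2 stroke→J2
#3 stroke→I1
#4 stroke→J1

#1 stroke→J1  (Se1 fixes effort; stroke away)
#2 stroke→J2  (C1 outputs effort q/C1)
#0 stroke→J1  (J2: last free bond brings flow in)
#3 stroke→I1  (I1 integral (f out))
#4 stroke→J1  (J1 flow already set via bond 3)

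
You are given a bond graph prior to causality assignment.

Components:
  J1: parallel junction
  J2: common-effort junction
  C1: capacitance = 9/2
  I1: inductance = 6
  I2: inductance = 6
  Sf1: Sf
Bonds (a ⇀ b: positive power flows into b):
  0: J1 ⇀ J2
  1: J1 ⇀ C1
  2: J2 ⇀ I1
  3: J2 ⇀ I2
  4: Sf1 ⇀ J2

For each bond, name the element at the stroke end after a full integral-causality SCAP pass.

β0 stroke at J2
β1 stroke at J1
β2 stroke at I1
β3 stroke at I2
β4 stroke at Sf1

b4 →Sf1  (Sf1 fixes flow; stroke at Sf1)
b1 →J1  (C1 integral (e out))
b0 →J2  (common-e at J1 fixed by 1)
b2 →I1  (0-jn J2 has e-setter on 0)
b3 →I2  (0-jn J2 has e-setter on 0)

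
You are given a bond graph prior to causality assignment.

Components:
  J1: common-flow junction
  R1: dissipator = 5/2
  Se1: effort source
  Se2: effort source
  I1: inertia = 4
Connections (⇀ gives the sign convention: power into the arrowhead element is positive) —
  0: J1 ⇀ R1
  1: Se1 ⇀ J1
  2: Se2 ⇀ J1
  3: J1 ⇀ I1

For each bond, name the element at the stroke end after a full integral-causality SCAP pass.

#0 |J1
#1 |J1
#2 |J1
#3 |I1

#1 |J1  (Se1 (Se) sets effort on bond)
#2 |J1  (Se2 (Se) sets effort on bond)
#3 |I1  (prefer integral on I1)
#0 |J1  (1-jn J1 has f-setter on 3)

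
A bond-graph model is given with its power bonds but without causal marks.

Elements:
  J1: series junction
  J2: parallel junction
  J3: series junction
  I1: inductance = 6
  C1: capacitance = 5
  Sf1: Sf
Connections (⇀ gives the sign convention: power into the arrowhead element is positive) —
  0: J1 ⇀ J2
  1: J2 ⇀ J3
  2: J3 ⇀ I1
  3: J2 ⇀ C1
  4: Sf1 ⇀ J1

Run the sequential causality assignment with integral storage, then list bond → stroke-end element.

bond 4 stroke→Sf1  (Sf1: flow source, stroke at near end)
bond 0 stroke→J1  (J1: bond 4 brought flow, rest push out)
bond 2 stroke→I1  (I1: I, integral causality)
bond 1 stroke→J3  (J3 flow already set via bond 2)
bond 3 stroke→J2  (closing 0-jn rule on J2)

β0 stroke at J1
β1 stroke at J3
β2 stroke at I1
β3 stroke at J2
β4 stroke at Sf1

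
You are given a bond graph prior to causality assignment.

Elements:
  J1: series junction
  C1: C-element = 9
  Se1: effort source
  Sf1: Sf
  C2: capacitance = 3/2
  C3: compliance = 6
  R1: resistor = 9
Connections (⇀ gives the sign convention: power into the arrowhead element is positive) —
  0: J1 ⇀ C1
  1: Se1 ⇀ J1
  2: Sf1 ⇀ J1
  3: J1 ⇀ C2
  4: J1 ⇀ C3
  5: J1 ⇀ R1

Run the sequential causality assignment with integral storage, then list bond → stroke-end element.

bond 0 stroke→J1
bond 1 stroke→J1
bond 2 stroke→Sf1
bond 3 stroke→J1
bond 4 stroke→J1
bond 5 stroke→J1

b1 stroke at J1  (source Se1 imposes e)
b2 stroke at Sf1  (Sf1 (Sf) sets flow on bond)
b0 stroke at J1  (common-f at J1 fixed by 2)
b3 stroke at J1  (common-f at J1 fixed by 2)
b4 stroke at J1  (common-f at J1 fixed by 2)
b5 stroke at J1  (J1: bond 2 brought flow, rest push out)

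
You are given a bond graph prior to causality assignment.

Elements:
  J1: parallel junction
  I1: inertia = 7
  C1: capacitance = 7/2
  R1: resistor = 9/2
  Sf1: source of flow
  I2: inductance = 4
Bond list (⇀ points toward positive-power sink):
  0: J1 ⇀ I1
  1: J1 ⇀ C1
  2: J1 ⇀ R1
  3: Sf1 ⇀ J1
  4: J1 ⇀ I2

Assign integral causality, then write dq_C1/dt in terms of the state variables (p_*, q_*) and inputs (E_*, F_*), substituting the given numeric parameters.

bond 3 stroke→Sf1  (Sf1: flow source, stroke at near end)
bond 0 stroke→I1  (I1 integral (f out))
bond 1 stroke→J1  (C1 outputs effort q/C1)
bond 2 stroke→R1  (J1: bond 1 brought effort, rest push out)
bond 4 stroke→I2  (J1: bond 1 brought effort, rest push out)

dq_C1/dt = F_Sf1 - p_I1/7 - p_I2/4 - 4*q_C1/63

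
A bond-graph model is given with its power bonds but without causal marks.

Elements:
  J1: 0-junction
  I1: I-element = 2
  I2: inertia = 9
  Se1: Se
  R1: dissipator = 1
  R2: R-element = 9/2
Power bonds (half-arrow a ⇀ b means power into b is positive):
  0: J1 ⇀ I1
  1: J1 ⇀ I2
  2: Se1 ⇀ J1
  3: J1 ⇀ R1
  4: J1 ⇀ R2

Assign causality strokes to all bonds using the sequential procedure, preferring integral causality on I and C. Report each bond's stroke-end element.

bond 2 stroke at J1  (Se1 (Se) sets effort on bond)
bond 0 stroke at I1  (0-jn J1 has e-setter on 2)
bond 1 stroke at I2  (J1 effort already set via bond 2)
bond 3 stroke at R1  (J1: bond 2 brought effort, rest push out)
bond 4 stroke at R2  (J1 effort already set via bond 2)

b0 stroke at I1
b1 stroke at I2
b2 stroke at J1
b3 stroke at R1
b4 stroke at R2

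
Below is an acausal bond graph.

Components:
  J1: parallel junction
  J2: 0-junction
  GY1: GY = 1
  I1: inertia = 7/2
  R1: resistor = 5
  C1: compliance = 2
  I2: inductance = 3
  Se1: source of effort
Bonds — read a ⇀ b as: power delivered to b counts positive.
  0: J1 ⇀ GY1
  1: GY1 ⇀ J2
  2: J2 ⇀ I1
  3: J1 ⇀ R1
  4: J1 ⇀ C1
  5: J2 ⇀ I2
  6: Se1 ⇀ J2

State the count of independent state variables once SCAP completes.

b6 →J2  (Se1 fixes effort; stroke away)
b1 →GY1  (J2: bond 6 brought effort, rest push out)
b2 →I1  (J2: bond 6 brought effort, rest push out)
b5 →I2  (J2: bond 6 brought effort, rest push out)
b0 →GY1  (GY GY1: same side as bond 1)
b4 →J1  (C1 integral (e out))
b3 →R1  (J1 effort already set via bond 4)

3  (C1, I1, I2 all integral)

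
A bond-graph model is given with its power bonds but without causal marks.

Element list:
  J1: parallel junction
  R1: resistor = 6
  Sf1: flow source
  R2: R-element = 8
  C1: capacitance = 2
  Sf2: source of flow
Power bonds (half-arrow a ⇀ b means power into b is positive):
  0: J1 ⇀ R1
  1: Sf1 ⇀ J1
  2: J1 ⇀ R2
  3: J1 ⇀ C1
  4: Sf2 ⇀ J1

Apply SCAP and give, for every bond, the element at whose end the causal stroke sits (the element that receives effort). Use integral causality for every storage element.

#0 →R1
#1 →Sf1
#2 →R2
#3 →J1
#4 →Sf2

b1 stroke at Sf1  (Sf1 fixes flow; stroke at Sf1)
b4 stroke at Sf2  (Sf2 (Sf) sets flow on bond)
b3 stroke at J1  (C1 outputs effort q/C1)
b0 stroke at R1  (common-e at J1 fixed by 3)
b2 stroke at R2  (J1: bond 3 brought effort, rest push out)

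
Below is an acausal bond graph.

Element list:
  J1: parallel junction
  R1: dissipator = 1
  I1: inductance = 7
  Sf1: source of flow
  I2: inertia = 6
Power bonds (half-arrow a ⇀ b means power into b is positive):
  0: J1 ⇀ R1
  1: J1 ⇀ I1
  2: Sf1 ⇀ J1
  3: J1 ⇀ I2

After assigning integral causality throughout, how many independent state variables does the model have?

#2 →Sf1  (source Sf1 imposes f)
#1 →I1  (I1: I, integral causality)
#3 →I2  (prefer integral on I2)
#0 →J1  (closing 0-jn rule on J1)

2  (I1, I2 all integral)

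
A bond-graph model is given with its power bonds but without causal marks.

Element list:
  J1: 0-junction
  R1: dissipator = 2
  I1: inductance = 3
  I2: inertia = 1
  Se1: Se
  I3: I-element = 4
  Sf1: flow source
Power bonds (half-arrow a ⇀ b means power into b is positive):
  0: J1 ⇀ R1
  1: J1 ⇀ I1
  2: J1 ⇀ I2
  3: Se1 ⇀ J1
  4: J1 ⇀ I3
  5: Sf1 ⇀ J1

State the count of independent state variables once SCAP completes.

β3 stroke at J1  (source Se1 imposes e)
β5 stroke at Sf1  (source Sf1 imposes f)
β0 stroke at R1  (J1: bond 3 brought effort, rest push out)
β1 stroke at I1  (J1 effort already set via bond 3)
β2 stroke at I2  (J1: bond 3 brought effort, rest push out)
β4 stroke at I3  (0-jn J1 has e-setter on 3)

3  (I1, I2, I3 all integral)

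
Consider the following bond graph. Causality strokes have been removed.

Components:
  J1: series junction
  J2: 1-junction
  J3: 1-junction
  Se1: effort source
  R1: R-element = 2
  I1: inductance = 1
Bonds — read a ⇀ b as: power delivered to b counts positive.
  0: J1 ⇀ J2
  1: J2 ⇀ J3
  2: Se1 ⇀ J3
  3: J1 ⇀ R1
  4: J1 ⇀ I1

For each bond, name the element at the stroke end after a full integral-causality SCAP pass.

b2 →J3  (source Se1 imposes e)
b1 →J2  (J3 needs exactly one f-in)
b0 →J1  (only one flow-in slot at J2)
b4 →I1  (I1 outputs flow p/I1)
b3 →J1  (J1 flow already set via bond 4)

bond 0 →J1
bond 1 →J2
bond 2 →J3
bond 3 →J1
bond 4 →I1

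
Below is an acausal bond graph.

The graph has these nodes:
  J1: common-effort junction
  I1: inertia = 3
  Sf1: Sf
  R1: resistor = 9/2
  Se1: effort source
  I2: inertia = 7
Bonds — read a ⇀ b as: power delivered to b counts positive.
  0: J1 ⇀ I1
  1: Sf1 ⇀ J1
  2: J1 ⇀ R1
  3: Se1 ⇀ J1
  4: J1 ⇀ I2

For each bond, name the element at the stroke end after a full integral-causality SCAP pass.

β0 |I1
β1 |Sf1
β2 |R1
β3 |J1
β4 |I2

β1 stroke→Sf1  (source Sf1 imposes f)
β3 stroke→J1  (source Se1 imposes e)
β0 stroke→I1  (J1: bond 3 brought effort, rest push out)
β2 stroke→R1  (0-jn J1 has e-setter on 3)
β4 stroke→I2  (0-jn J1 has e-setter on 3)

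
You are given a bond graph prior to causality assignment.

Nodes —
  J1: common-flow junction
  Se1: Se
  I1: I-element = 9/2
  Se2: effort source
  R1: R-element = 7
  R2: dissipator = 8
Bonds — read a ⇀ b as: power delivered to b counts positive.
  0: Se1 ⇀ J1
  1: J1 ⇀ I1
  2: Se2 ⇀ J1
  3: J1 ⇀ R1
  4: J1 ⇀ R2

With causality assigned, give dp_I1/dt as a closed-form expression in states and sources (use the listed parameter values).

bond 0 stroke at J1  (Se1 fixes effort; stroke away)
bond 2 stroke at J1  (Se2 fixes effort; stroke away)
bond 1 stroke at I1  (I1 integral (f out))
bond 3 stroke at J1  (J1 flow already set via bond 1)
bond 4 stroke at J1  (J1 flow already set via bond 1)

dp_I1/dt = E_Se1 + E_Se2 - 10*p_I1/3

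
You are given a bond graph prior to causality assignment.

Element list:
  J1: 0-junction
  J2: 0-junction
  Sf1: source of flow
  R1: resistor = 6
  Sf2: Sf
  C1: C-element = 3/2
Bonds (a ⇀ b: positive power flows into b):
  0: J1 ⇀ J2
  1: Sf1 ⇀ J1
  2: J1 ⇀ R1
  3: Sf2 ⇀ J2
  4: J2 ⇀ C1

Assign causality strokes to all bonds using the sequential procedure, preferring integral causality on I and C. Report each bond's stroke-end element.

β0 stroke at J1
β1 stroke at Sf1
β2 stroke at R1
β3 stroke at Sf2
β4 stroke at J2

β1 stroke→Sf1  (Sf1 fixes flow; stroke at Sf1)
β3 stroke→Sf2  (source Sf2 imposes f)
β4 stroke→J2  (C1 outputs effort q/C1)
β0 stroke→J1  (common-e at J2 fixed by 4)
β2 stroke→R1  (0-jn J1 has e-setter on 0)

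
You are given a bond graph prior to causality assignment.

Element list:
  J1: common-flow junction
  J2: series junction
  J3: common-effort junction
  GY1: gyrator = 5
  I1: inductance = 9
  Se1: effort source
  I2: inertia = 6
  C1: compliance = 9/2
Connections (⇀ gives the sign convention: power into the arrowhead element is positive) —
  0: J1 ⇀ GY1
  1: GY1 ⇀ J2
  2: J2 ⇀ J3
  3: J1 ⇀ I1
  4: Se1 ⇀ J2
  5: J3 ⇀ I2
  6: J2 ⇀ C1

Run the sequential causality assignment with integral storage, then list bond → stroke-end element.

β0 |J1
β1 |J2
β2 |J3
β3 |I1
β4 |J2
β5 |I2
β6 |J2

bond 4 |J2  (Se1 fixes effort; stroke away)
bond 3 |I1  (I1: I, integral causality)
bond 0 |J1  (J1: bond 3 brought flow, rest push out)
bond 1 |J2  (through GY1, causality inverts; strokes same side of GY1)
bond 5 |I2  (I2: I, integral causality)
bond 2 |J3  (only one effort-in slot at J3)
bond 6 |J2  (J2: bond 2 brought flow, rest push out)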